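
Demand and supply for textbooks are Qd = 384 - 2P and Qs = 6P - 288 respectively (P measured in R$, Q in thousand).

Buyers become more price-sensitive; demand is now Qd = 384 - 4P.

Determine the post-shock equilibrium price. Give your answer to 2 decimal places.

67.20

Initially, 384 - 2P = 6P - 288, so 672 = 8P and P = 84, Q = 216.
The new curves are Qd = 384 - 4P (demand) and Qs = 6P - 288 (supply).
Clearing the new market: 384 - 4P = 6P - 288, so P = 67.2 and Q = 115.2.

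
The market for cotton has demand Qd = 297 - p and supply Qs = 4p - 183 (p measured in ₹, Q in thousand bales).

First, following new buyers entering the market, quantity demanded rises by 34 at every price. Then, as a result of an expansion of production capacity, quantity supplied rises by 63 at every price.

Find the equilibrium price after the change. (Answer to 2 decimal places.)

Original equilibrium: 297 - p = 4p - 183 gives 480 = 5p, so p = 96 and Q = 201.
After the shift, demand is Qd = 331 - p and supply is Qs = 4p - 120.
Setting them equal: 331 - p = 4p - 120 → 451 = 5p, so p = 90.2 and Q = 240.8.

90.20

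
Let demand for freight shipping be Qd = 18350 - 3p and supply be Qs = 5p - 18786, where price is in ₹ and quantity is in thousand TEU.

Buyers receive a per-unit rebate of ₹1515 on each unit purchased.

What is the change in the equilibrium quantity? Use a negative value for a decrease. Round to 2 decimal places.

+2840.63

Before the shock: 18350 - 3p = 5p - 18786 ⇒ 37136 = 8p ⇒ p = 4642, Q = 4424.
Since buyers' out-of-pocket price is the market price minus the rebate, the effective demand curve becomes Qd = 22895 - 3p.
Clearing the new market: 22895 - 3p = 5p - 18786, so p = 5210.125 and Q = 7264.625.
ΔQ = 7264.625 − 4424 = +2840.63.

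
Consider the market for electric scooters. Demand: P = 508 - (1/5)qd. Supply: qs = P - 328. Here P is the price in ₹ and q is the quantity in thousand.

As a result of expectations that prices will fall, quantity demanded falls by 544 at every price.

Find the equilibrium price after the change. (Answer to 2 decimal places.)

387.33

Initially, 2540 - 5P = P - 328, so 2868 = 6P and P = 478, q = 150.
After the shift, demand is qd = 1996 - 5P and supply is qs = P - 328.
Setting them equal: 1996 - 5P = P - 328 → 2324 = 6P, so P = 1162/3 ≈ 387.3333 and q = 178/3 ≈ 59.3333.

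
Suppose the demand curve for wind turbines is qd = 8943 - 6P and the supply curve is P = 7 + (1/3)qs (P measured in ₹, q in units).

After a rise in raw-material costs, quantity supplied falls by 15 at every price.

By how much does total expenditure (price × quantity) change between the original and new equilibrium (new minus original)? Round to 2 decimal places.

Solve the original market: 8943 - 6P = 3P - 21, hence P = 996 and q = 2967.
After the shift, demand is qd = 8943 - 6P and supply is qs = 3P - 36.
New equilibrium: 8943 - 6P = 3P - 36 ⇒ 8979 = 9P ⇒ P = 2993/3 ≈ 997.6667, q = 2957.
Expenditure moves from 996×2967 = 2955132 to 997.6667×2957 = 2950100.3333; change = -5031.67.

-5031.67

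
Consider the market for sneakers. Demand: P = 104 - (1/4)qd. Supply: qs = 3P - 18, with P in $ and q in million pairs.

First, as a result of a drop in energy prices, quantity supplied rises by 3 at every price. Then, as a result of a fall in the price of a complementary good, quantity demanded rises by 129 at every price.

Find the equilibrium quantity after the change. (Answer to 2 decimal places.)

Initially, 416 - 4P = 3P - 18, so 434 = 7P and P = 62, q = 168.
The new curves are qd = 545 - 4P (demand) and qs = 3P - 15 (supply).
Setting them equal: 545 - 4P = 3P - 15 → 560 = 7P, so P = 80 and q = 225.

225.00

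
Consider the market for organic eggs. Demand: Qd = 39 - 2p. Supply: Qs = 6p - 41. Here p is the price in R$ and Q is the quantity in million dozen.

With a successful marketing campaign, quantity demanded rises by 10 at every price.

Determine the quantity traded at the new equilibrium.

26.5

Before the shock: 39 - 2p = 6p - 41 ⇒ 80 = 8p ⇒ p = 10, Q = 19.
With the change applied: demand Qd = 49 - 2p, supply Qs = 6p - 41.
New equilibrium: 49 - 2p = 6p - 41 ⇒ 90 = 8p ⇒ p = 11.25, Q = 26.5.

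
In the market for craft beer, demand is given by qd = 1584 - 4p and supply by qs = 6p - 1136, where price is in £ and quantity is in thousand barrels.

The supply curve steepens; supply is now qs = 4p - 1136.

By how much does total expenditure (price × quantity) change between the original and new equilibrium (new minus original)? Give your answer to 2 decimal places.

-58752.00

Original equilibrium: 1584 - 4p = 6p - 1136 gives 2720 = 10p, so p = 272 and q = 496.
The shock moves the curves to qd = 1584 - 4p and qs = 4p - 1136.
Equate the new curves: 1584 - 4p = 4p - 1136, giving 2720 = 8p, p = 340, q = 224.
Expenditure moves from 272×496 = 134912 to 340×224 = 76160; change = -58752.00.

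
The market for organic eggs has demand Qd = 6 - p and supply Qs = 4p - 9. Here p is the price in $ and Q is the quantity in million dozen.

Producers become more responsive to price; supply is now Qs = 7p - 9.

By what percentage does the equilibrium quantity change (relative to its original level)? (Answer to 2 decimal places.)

Before the shock: 6 - p = 4p - 9 ⇒ 15 = 5p ⇒ p = 3, Q = 3.
The new curves are Qd = 6 - p (demand) and Qs = 7p - 9 (supply).
Setting them equal: 6 - p = 7p - 9 → 15 = 8p, so p = 1.875 and Q = 4.125.
%ΔQ = (4.125 − 3) / 3 × 100 = +37.50%.

+37.50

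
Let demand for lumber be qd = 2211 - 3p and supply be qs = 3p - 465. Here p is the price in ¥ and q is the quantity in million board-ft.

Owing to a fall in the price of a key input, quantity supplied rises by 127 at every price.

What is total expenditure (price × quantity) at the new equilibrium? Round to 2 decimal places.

397856.42

Original equilibrium: 2211 - 3p = 3p - 465 gives 2676 = 6p, so p = 446 and q = 873.
With the change applied: demand qd = 2211 - 3p, supply qs = 3p - 338.
Setting them equal: 2211 - 3p = 3p - 338 → 2549 = 6p, so p = 2549/6 ≈ 424.8333 and q = 936.5.
New expenditure = 424.8333 × 936.5 = 397856.42.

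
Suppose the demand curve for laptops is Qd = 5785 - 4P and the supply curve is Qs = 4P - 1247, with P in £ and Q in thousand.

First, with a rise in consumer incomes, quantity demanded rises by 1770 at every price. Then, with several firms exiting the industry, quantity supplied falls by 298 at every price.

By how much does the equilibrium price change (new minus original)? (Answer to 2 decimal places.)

+258.50

Original equilibrium: 5785 - 4P = 4P - 1247 gives 7032 = 8P, so P = 879 and Q = 2269.
With the change applied: demand Qd = 7555 - 4P, supply Qs = 4P - 1545.
New equilibrium: 7555 - 4P = 4P - 1545 ⇒ 9100 = 8P ⇒ P = 1137.5, Q = 3005.
ΔP = 1137.5 − 879 = +258.50.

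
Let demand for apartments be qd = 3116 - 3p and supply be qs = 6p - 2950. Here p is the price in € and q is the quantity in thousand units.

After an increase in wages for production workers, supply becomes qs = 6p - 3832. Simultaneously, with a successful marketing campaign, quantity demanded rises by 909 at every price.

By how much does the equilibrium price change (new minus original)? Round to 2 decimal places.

Before the shock: 3116 - 3p = 6p - 2950 ⇒ 6066 = 9p ⇒ p = 674, q = 1094.
After the shift, demand is qd = 4025 - 3p and supply is qs = 6p - 3832.
Clearing the new market: 4025 - 3p = 6p - 3832, so p = 873 and q = 1406.
Δp = 873 − 674 = +199.00.

+199.00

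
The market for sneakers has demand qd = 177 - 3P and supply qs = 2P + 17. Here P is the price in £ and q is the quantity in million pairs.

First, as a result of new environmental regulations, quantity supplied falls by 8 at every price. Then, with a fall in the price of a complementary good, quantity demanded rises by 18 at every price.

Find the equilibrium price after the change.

Solve the original market: 177 - 3P = 2P + 17, hence P = 32 and q = 81.
The new curves are qd = 195 - 3P (demand) and qs = 2P + 9 (supply).
Equate the new curves: 195 - 3P = 2P + 9, giving 186 = 5P, P = 37.2, q = 83.4.

37.2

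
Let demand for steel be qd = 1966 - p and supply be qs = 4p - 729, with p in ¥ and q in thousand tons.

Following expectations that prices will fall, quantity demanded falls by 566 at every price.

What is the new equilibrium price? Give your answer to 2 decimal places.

425.80

Initially, 1966 - p = 4p - 729, so 2695 = 5p and p = 539, q = 1427.
After the shift, demand is qd = 1400 - p and supply is qs = 4p - 729.
Setting them equal: 1400 - p = 4p - 729 → 2129 = 5p, so p = 425.8 and q = 974.2.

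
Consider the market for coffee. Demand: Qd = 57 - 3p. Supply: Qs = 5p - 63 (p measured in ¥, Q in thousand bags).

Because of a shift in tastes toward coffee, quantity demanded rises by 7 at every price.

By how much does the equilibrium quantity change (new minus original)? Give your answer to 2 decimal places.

Solve the original market: 57 - 3p = 5p - 63, hence p = 15 and Q = 12.
After the shift, demand is Qd = 64 - 3p and supply is Qs = 5p - 63.
New equilibrium: 64 - 3p = 5p - 63 ⇒ 127 = 8p ⇒ p = 15.875, Q = 16.375.
ΔQ = 16.375 − 12 = +4.38.

+4.38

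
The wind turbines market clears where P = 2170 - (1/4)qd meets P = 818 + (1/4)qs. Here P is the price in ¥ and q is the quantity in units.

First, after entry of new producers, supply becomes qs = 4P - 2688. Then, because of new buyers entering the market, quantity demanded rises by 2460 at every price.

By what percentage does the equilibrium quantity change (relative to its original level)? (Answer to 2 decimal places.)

Before the shock: 8680 - 4P = 4P - 3272 ⇒ 11952 = 8P ⇒ P = 1494, q = 2704.
The shock moves the curves to qd = 11140 - 4P and qs = 4P - 2688.
Clearing the new market: 11140 - 4P = 4P - 2688, so P = 1728.5 and q = 4226.
%Δq = (4226 − 2704) / 2704 × 100 = +56.29%.

+56.29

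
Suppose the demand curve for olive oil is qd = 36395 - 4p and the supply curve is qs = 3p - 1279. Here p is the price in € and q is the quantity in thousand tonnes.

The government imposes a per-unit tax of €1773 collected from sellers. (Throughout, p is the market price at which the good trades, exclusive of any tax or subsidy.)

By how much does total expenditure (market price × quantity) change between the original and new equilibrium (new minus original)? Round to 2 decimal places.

Before the shock: 36395 - 4p = 3p - 1279 ⇒ 37674 = 7p ⇒ p = 5382, q = 14867.
Since sellers keep the price net of the tax, the effective supply curve becomes qs = 3p - 6598.
New equilibrium: 36395 - 4p = 3p - 6598 ⇒ 42993 = 7p ⇒ p = 42993/7 ≈ 6141.8571, q = 82793/7 ≈ 11827.5714.
Expenditure moves from 5382×14867 = 80014194 to 6141.8571×11827.5714 = 72643254.0612; change = -7370939.94.

-7370939.94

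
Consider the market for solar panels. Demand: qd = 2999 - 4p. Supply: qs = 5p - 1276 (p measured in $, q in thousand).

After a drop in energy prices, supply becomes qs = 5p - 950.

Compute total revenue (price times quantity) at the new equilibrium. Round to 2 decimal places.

545790.80

Original equilibrium: 2999 - 4p = 5p - 1276 gives 4275 = 9p, so p = 475 and q = 1099.
With the change applied: demand qd = 2999 - 4p, supply qs = 5p - 950.
Setting them equal: 2999 - 4p = 5p - 950 → 3949 = 9p, so p = 3949/9 ≈ 438.7778 and q = 11195/9 ≈ 1243.8889.
New expenditure = 438.7778 × 1243.8889 = 545790.80.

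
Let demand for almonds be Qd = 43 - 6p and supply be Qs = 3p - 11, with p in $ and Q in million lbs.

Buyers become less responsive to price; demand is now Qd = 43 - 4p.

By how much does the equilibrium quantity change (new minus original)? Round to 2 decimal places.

+5.14

Solve the original market: 43 - 6p = 3p - 11, hence p = 6 and Q = 7.
After the shift, demand is Qd = 43 - 4p and supply is Qs = 3p - 11.
Setting them equal: 43 - 4p = 3p - 11 → 54 = 7p, so p = 54/7 ≈ 7.7143 and Q = 85/7 ≈ 12.1429.
ΔQ = 12.1429 − 7 = +5.14.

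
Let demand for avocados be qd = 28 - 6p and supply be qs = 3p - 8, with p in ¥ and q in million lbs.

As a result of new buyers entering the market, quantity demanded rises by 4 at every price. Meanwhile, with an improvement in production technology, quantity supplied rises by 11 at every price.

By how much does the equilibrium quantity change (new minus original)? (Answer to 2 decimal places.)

+8.67

Original equilibrium: 28 - 6p = 3p - 8 gives 36 = 9p, so p = 4 and q = 4.
The new curves are qd = 32 - 6p (demand) and qs = 3p + 3 (supply).
Setting them equal: 32 - 6p = 3p + 3 → 29 = 9p, so p = 29/9 ≈ 3.2222 and q = 38/3 ≈ 12.6667.
Δq = 12.6667 − 4 = +8.67.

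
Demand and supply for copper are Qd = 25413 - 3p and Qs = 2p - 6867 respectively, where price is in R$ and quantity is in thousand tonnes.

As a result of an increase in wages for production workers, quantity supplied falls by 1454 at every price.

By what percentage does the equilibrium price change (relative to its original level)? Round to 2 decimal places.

Solve the original market: 25413 - 3p = 2p - 6867, hence p = 6456 and Q = 6045.
With the change applied: demand Qd = 25413 - 3p, supply Qs = 2p - 8321.
Setting them equal: 25413 - 3p = 2p - 8321 → 33734 = 5p, so p = 6746.8 and Q = 5172.6.
%Δp = (6746.8 − 6456) / 6456 × 100 = +4.50%.

+4.50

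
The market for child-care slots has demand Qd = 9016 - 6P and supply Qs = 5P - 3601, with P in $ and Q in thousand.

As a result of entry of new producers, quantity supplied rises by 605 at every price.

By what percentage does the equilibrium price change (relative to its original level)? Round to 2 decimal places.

Solve the original market: 9016 - 6P = 5P - 3601, hence P = 1147 and Q = 2134.
The shock moves the curves to Qd = 9016 - 6P and Qs = 5P - 2996.
New equilibrium: 9016 - 6P = 5P - 2996 ⇒ 12012 = 11P ⇒ P = 1092, Q = 2464.
%ΔP = (1092 − 1147) / 1147 × 100 = -4.80%.

-4.80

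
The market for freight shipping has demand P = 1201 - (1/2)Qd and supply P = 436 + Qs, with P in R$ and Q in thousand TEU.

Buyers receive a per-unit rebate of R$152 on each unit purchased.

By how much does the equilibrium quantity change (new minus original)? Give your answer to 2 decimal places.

Original equilibrium: 2402 - 2P = P - 436 gives 2838 = 3P, so P = 946 and Q = 510.
Since buyers' out-of-pocket price is the market price minus the rebate, the effective demand curve becomes Qd = 2706 - 2P.
Clearing the new market: 2706 - 2P = P - 436, so P = 3142/3 ≈ 1047.3333 and Q = 1834/3 ≈ 611.3333.
ΔQ = 611.3333 − 510 = +101.33.

+101.33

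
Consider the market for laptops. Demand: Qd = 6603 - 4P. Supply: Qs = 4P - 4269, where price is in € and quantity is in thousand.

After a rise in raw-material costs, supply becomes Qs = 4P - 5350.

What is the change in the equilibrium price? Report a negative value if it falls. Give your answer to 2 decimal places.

+135.13

Before the shock: 6603 - 4P = 4P - 4269 ⇒ 10872 = 8P ⇒ P = 1359, Q = 1167.
The new curves are Qd = 6603 - 4P (demand) and Qs = 4P - 5350 (supply).
Clearing the new market: 6603 - 4P = 4P - 5350, so P = 1494.125 and Q = 626.5.
ΔP = 1494.125 − 1359 = +135.13.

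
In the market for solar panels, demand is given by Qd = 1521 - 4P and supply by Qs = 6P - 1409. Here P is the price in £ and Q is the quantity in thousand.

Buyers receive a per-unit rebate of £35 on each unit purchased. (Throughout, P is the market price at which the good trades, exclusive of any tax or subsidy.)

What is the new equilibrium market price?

307

Before the shock: 1521 - 4P = 6P - 1409 ⇒ 2930 = 10P ⇒ P = 293, Q = 349.
Since buyers' out-of-pocket price is the market price minus the rebate, the effective demand curve becomes Qd = 1661 - 4P.
New equilibrium: 1661 - 4P = 6P - 1409 ⇒ 3070 = 10P ⇒ P = 307, Q = 433.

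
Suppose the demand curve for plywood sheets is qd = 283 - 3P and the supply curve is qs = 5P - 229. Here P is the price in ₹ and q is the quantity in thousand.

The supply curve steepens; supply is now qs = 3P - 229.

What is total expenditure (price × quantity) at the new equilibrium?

Initially, 283 - 3P = 5P - 229, so 512 = 8P and P = 64, q = 91.
The new curves are qd = 283 - 3P (demand) and qs = 3P - 229 (supply).
Setting them equal: 283 - 3P = 3P - 229 → 512 = 6P, so P = 256/3 ≈ 85.3333 and q = 27.
New expenditure = 85.3333 × 27 = 2304.

2304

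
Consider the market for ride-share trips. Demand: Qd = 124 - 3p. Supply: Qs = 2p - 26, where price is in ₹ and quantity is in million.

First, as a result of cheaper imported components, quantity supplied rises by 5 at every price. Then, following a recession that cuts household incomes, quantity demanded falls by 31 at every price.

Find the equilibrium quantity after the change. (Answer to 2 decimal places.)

Original equilibrium: 124 - 3p = 2p - 26 gives 150 = 5p, so p = 30 and Q = 34.
With the change applied: demand Qd = 93 - 3p, supply Qs = 2p - 21.
Clearing the new market: 93 - 3p = 2p - 21, so p = 22.8 and Q = 24.6.

24.60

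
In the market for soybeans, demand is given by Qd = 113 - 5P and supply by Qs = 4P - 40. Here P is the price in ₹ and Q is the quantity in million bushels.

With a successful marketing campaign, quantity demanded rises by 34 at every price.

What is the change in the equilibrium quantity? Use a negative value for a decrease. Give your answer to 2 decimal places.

+15.11

Solve the original market: 113 - 5P = 4P - 40, hence P = 17 and Q = 28.
With the change applied: demand Qd = 147 - 5P, supply Qs = 4P - 40.
Setting them equal: 147 - 5P = 4P - 40 → 187 = 9P, so P = 187/9 ≈ 20.7778 and Q = 388/9 ≈ 43.1111.
ΔQ = 43.1111 − 28 = +15.11.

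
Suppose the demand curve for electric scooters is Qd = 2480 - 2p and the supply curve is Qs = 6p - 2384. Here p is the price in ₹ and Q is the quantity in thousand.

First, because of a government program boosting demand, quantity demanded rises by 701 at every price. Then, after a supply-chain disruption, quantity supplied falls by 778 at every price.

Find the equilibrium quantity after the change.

Original equilibrium: 2480 - 2p = 6p - 2384 gives 4864 = 8p, so p = 608 and Q = 1264.
With the change applied: demand Qd = 3181 - 2p, supply Qs = 6p - 3162.
Equate the new curves: 3181 - 2p = 6p - 3162, giving 6343 = 8p, p = 792.875, Q = 1595.25.

1595.25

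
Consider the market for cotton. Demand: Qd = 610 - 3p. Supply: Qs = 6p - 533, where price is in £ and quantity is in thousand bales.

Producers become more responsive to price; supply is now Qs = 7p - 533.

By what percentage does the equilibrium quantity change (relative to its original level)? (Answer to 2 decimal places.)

+16.64

Initially, 610 - 3p = 6p - 533, so 1143 = 9p and p = 127, Q = 229.
With the change applied: demand Qd = 610 - 3p, supply Qs = 7p - 533.
Equate the new curves: 610 - 3p = 7p - 533, giving 1143 = 10p, p = 114.3, Q = 267.1.
%ΔQ = (267.1 − 229) / 229 × 100 = +16.64%.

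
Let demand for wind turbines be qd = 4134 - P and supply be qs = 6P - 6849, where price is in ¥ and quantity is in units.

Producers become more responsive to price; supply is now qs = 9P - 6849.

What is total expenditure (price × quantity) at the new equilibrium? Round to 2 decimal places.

Initially, 4134 - P = 6P - 6849, so 10983 = 7P and P = 1569, q = 2565.
The new curves are qd = 4134 - P (demand) and qs = 9P - 6849 (supply).
Equate the new curves: 4134 - P = 9P - 6849, giving 10983 = 10P, P = 1098.3, q = 3035.7.
New expenditure = 1098.3 × 3035.7 = 3334109.31.

3334109.31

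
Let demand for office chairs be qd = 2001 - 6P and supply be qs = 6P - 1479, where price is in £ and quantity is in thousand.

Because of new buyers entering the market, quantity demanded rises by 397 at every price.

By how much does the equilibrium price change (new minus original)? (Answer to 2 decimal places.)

Original equilibrium: 2001 - 6P = 6P - 1479 gives 3480 = 12P, so P = 290 and q = 261.
After the shift, demand is qd = 2398 - 6P and supply is qs = 6P - 1479.
Clearing the new market: 2398 - 6P = 6P - 1479, so P = 3877/12 ≈ 323.0833 and q = 459.5.
ΔP = 323.0833 − 290 = +33.08.

+33.08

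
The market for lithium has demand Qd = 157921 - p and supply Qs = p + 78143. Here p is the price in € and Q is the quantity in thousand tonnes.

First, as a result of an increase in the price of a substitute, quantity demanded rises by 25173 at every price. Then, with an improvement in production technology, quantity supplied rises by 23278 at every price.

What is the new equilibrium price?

40836.5

Before the shock: 157921 - p = p + 78143 ⇒ 79778 = 2p ⇒ p = 39889, Q = 118032.
The new curves are Qd = 183094 - p (demand) and Qs = p + 101421 (supply).
Equate the new curves: 183094 - p = p + 101421, giving 81673 = 2p, p = 40836.5, Q = 142257.5.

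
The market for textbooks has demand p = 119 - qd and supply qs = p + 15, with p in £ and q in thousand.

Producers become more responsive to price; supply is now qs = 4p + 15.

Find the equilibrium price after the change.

20.8

Solve the original market: 119 - p = p + 15, hence p = 52 and q = 67.
After the shift, demand is qd = 119 - p and supply is qs = 4p + 15.
Clearing the new market: 119 - p = 4p + 15, so p = 20.8 and q = 98.2.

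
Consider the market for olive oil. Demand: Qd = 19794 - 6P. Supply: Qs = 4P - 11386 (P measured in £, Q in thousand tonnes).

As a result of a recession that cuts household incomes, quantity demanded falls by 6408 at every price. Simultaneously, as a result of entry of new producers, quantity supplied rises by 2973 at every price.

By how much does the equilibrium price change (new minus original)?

Solve the original market: 19794 - 6P = 4P - 11386, hence P = 3118 and Q = 1086.
The shock moves the curves to Qd = 13386 - 6P and Qs = 4P - 8413.
Equate the new curves: 13386 - 6P = 4P - 8413, giving 21799 = 10P, P = 2179.9, Q = 306.6.
ΔP = 2179.9 − 3118 = -938.1.

-938.1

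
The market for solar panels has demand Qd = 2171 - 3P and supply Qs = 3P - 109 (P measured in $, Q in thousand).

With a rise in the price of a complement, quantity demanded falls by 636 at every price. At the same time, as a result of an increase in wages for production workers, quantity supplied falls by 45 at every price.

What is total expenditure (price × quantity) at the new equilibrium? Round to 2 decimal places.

194375.75

Original equilibrium: 2171 - 3P = 3P - 109 gives 2280 = 6P, so P = 380 and Q = 1031.
With the change applied: demand Qd = 1535 - 3P, supply Qs = 3P - 154.
Clearing the new market: 1535 - 3P = 3P - 154, so P = 281.5 and Q = 690.5.
New expenditure = 281.5 × 690.5 = 194375.75.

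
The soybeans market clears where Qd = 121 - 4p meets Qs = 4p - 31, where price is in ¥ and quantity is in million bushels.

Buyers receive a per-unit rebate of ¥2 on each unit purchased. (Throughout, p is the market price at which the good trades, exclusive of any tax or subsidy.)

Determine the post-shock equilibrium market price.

Before the shock: 121 - 4p = 4p - 31 ⇒ 152 = 8p ⇒ p = 19, Q = 45.
Since buyers' out-of-pocket price is the market price minus the rebate, the effective demand curve becomes Qd = 129 - 4p.
Setting them equal: 129 - 4p = 4p - 31 → 160 = 8p, so p = 20 and Q = 49.

20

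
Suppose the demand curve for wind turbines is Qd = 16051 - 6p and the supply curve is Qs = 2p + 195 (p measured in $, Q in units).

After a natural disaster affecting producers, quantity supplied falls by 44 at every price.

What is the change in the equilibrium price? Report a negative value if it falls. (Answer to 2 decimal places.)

Original equilibrium: 16051 - 6p = 2p + 195 gives 15856 = 8p, so p = 1982 and Q = 4159.
With the change applied: demand Qd = 16051 - 6p, supply Qs = 2p + 151.
New equilibrium: 16051 - 6p = 2p + 151 ⇒ 15900 = 8p ⇒ p = 1987.5, Q = 4126.
Δp = 1987.5 − 1982 = +5.50.

+5.50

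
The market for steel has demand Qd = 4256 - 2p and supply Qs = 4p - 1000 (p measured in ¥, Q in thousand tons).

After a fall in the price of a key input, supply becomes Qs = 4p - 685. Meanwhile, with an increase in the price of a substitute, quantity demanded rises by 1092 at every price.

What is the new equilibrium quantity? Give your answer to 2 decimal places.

3337.00

Solve the original market: 4256 - 2p = 4p - 1000, hence p = 876 and Q = 2504.
After the shift, demand is Qd = 5348 - 2p and supply is Qs = 4p - 685.
Equate the new curves: 5348 - 2p = 4p - 685, giving 6033 = 6p, p = 1005.5, Q = 3337.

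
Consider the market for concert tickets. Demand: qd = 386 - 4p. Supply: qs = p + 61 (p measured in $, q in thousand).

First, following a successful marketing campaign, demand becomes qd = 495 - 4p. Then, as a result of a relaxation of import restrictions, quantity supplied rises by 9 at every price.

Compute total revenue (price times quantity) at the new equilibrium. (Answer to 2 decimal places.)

13175.00

Before the shock: 386 - 4p = p + 61 ⇒ 325 = 5p ⇒ p = 65, q = 126.
The shock moves the curves to qd = 495 - 4p and qs = p + 70.
Equate the new curves: 495 - 4p = p + 70, giving 425 = 5p, p = 85, q = 155.
New expenditure = 85 × 155 = 13175.00.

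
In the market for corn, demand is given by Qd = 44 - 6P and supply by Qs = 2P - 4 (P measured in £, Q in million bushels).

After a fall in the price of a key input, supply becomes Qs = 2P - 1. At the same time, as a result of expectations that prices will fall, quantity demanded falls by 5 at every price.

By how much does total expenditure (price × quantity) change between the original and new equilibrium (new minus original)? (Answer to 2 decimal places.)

Original equilibrium: 44 - 6P = 2P - 4 gives 48 = 8P, so P = 6 and Q = 8.
After the shift, demand is Qd = 39 - 6P and supply is Qs = 2P - 1.
Setting them equal: 39 - 6P = 2P - 1 → 40 = 8P, so P = 5 and Q = 9.
Expenditure moves from 6×8 = 48 to 5×9 = 45; change = -3.00.

-3.00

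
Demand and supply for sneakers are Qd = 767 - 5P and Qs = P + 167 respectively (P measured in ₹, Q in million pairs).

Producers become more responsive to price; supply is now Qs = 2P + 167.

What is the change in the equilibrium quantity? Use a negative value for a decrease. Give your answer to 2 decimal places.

Before the shock: 767 - 5P = P + 167 ⇒ 600 = 6P ⇒ P = 100, Q = 267.
With the change applied: demand Qd = 767 - 5P, supply Qs = 2P + 167.
Clearing the new market: 767 - 5P = 2P + 167, so P = 600/7 ≈ 85.7143 and Q = 2369/7 ≈ 338.4286.
ΔQ = 338.4286 − 267 = +71.43.

+71.43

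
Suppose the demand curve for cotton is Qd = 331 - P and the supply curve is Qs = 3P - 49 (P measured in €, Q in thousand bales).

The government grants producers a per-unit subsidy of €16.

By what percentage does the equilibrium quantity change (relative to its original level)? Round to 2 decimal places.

Initially, 331 - P = 3P - 49, so 380 = 4P and P = 95, Q = 236.
Since sellers receive the price plus the subsidy, the effective supply curve becomes Qs = 3P - 1.
New equilibrium: 331 - P = 3P - 1 ⇒ 332 = 4P ⇒ P = 83, Q = 248.
%ΔQ = (248 − 236) / 236 × 100 = +5.08%.

+5.08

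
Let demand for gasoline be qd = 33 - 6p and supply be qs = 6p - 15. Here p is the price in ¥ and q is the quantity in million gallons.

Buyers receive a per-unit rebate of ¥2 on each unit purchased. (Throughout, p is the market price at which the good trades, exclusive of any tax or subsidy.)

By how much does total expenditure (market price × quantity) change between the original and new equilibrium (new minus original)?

Solve the original market: 33 - 6p = 6p - 15, hence p = 4 and q = 9.
Since buyers' out-of-pocket price is the market price minus the rebate, the effective demand curve becomes qd = 45 - 6p.
New equilibrium: 45 - 6p = 6p - 15 ⇒ 60 = 12p ⇒ p = 5, q = 15.
Expenditure moves from 4×9 = 36 to 5×15 = 75; change = +39.

+39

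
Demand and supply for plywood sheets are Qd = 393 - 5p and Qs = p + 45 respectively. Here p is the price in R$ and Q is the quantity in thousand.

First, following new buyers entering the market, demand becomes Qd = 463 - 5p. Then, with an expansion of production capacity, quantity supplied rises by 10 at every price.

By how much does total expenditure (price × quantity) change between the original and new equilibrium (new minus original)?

Initially, 393 - 5p = p + 45, so 348 = 6p and p = 58, Q = 103.
With the change applied: demand Qd = 463 - 5p, supply Qs = p + 55.
Setting them equal: 463 - 5p = p + 55 → 408 = 6p, so p = 68 and Q = 123.
Expenditure moves from 58×103 = 5974 to 68×123 = 8364; change = +2390.

+2390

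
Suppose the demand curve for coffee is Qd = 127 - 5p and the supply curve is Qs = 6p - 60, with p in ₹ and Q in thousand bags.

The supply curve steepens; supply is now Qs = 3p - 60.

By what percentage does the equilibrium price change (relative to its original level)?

+37.5

Before the shock: 127 - 5p = 6p - 60 ⇒ 187 = 11p ⇒ p = 17, Q = 42.
The shock moves the curves to Qd = 127 - 5p and Qs = 3p - 60.
Clearing the new market: 127 - 5p = 3p - 60, so p = 23.375 and Q = 10.125.
%Δp = (23.375 − 17) / 17 × 100 = +37.5%.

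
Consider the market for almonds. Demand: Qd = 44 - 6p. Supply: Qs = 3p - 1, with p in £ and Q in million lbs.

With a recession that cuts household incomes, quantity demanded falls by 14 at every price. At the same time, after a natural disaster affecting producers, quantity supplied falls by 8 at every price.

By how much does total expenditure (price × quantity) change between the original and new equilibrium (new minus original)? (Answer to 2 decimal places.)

Before the shock: 44 - 6p = 3p - 1 ⇒ 45 = 9p ⇒ p = 5, Q = 14.
With the change applied: demand Qd = 30 - 6p, supply Qs = 3p - 9.
Clearing the new market: 30 - 6p = 3p - 9, so p = 13/3 ≈ 4.3333 and Q = 4.
Expenditure moves from 5×14 = 70 to 4.3333×4 = 17.3333; change = -52.67.

-52.67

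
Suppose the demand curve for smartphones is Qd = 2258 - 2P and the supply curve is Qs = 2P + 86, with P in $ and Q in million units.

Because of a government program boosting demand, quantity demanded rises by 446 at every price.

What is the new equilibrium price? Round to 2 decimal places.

654.50

Initially, 2258 - 2P = 2P + 86, so 2172 = 4P and P = 543, Q = 1172.
After the shift, demand is Qd = 2704 - 2P and supply is Qs = 2P + 86.
Clearing the new market: 2704 - 2P = 2P + 86, so P = 654.5 and Q = 1395.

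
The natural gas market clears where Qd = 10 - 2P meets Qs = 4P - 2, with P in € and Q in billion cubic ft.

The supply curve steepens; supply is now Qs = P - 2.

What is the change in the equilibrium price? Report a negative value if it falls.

+2

Initially, 10 - 2P = 4P - 2, so 12 = 6P and P = 2, Q = 6.
The new curves are Qd = 10 - 2P (demand) and Qs = P - 2 (supply).
New equilibrium: 10 - 2P = P - 2 ⇒ 12 = 3P ⇒ P = 4, Q = 2.
ΔP = 4 − 2 = +2.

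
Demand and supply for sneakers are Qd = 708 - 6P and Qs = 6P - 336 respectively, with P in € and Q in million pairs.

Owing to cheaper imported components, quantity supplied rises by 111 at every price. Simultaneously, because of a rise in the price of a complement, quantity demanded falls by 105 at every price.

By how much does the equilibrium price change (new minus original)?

-18

Original equilibrium: 708 - 6P = 6P - 336 gives 1044 = 12P, so P = 87 and Q = 186.
The shock moves the curves to Qd = 603 - 6P and Qs = 6P - 225.
New equilibrium: 603 - 6P = 6P - 225 ⇒ 828 = 12P ⇒ P = 69, Q = 189.
ΔP = 69 − 87 = -18.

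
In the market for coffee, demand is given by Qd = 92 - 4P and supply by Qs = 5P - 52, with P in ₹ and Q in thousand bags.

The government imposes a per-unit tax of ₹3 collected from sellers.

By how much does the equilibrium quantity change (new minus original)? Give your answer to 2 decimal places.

-6.67

Original equilibrium: 92 - 4P = 5P - 52 gives 144 = 9P, so P = 16 and Q = 28.
Since sellers keep the price net of the tax, the effective supply curve becomes Qs = 5P - 67.
Clearing the new market: 92 - 4P = 5P - 67, so P = 53/3 ≈ 17.6667 and Q = 64/3 ≈ 21.3333.
ΔQ = 21.3333 − 28 = -6.67.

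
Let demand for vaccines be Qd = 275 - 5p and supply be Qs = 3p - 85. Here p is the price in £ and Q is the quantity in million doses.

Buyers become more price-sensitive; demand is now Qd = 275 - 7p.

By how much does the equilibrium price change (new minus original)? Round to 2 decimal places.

-9.00

Solve the original market: 275 - 5p = 3p - 85, hence p = 45 and Q = 50.
With the change applied: demand Qd = 275 - 7p, supply Qs = 3p - 85.
New equilibrium: 275 - 7p = 3p - 85 ⇒ 360 = 10p ⇒ p = 36, Q = 23.
Δp = 36 − 45 = -9.00.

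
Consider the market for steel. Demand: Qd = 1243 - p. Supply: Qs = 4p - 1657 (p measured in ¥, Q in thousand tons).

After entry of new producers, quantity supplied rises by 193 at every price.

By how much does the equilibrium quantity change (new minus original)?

Original equilibrium: 1243 - p = 4p - 1657 gives 2900 = 5p, so p = 580 and Q = 663.
The new curves are Qd = 1243 - p (demand) and Qs = 4p - 1464 (supply).
Clearing the new market: 1243 - p = 4p - 1464, so p = 541.4 and Q = 701.6.
ΔQ = 701.6 − 663 = +38.6.

+38.6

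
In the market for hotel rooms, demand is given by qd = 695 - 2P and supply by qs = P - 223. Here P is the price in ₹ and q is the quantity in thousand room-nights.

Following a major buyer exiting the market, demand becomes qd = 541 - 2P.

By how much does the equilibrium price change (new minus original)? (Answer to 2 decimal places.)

Solve the original market: 695 - 2P = P - 223, hence P = 306 and q = 83.
The new curves are qd = 541 - 2P (demand) and qs = P - 223 (supply).
Clearing the new market: 541 - 2P = P - 223, so P = 764/3 ≈ 254.6667 and q = 95/3 ≈ 31.6667.
ΔP = 254.6667 − 306 = -51.33.

-51.33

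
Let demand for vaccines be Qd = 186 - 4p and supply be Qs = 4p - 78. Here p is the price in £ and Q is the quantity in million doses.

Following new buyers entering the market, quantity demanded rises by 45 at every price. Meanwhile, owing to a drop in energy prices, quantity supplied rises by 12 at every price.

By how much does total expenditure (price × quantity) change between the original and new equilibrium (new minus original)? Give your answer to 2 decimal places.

+1280.81

Original equilibrium: 186 - 4p = 4p - 78 gives 264 = 8p, so p = 33 and Q = 54.
After the shift, demand is Qd = 231 - 4p and supply is Qs = 4p - 66.
Clearing the new market: 231 - 4p = 4p - 66, so p = 37.125 and Q = 82.5.
Expenditure moves from 33×54 = 1782 to 37.125×82.5 = 3062.8125; change = +1280.81.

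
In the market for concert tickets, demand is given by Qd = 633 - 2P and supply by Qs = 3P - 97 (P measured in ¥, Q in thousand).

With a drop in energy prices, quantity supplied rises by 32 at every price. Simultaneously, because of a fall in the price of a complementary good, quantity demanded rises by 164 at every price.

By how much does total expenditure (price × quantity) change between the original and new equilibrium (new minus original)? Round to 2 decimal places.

+28173.28

Original equilibrium: 633 - 2P = 3P - 97 gives 730 = 5P, so P = 146 and Q = 341.
The new curves are Qd = 797 - 2P (demand) and Qs = 3P - 65 (supply).
Clearing the new market: 797 - 2P = 3P - 65, so P = 172.4 and Q = 452.2.
Expenditure moves from 146×341 = 49786 to 172.4×452.2 = 77959.28; change = +28173.28.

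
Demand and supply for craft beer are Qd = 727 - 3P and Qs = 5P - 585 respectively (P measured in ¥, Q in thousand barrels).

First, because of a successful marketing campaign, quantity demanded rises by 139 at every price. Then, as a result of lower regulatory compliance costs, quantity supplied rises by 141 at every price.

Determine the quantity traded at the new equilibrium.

374.75

Initially, 727 - 3P = 5P - 585, so 1312 = 8P and P = 164, Q = 235.
After the shift, demand is Qd = 866 - 3P and supply is Qs = 5P - 444.
Equate the new curves: 866 - 3P = 5P - 444, giving 1310 = 8P, P = 163.75, Q = 374.75.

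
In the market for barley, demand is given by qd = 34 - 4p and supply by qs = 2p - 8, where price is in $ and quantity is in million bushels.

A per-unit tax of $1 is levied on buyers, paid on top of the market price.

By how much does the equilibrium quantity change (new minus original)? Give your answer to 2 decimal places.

-1.33

Before the shock: 34 - 4p = 2p - 8 ⇒ 42 = 6p ⇒ p = 7, q = 6.
Since buyers pay the price plus the tax, the effective demand curve becomes qd = 30 - 4p.
Setting them equal: 30 - 4p = 2p - 8 → 38 = 6p, so p = 19/3 ≈ 6.3333 and q = 14/3 ≈ 4.6667.
Δq = 4.6667 − 6 = -1.33.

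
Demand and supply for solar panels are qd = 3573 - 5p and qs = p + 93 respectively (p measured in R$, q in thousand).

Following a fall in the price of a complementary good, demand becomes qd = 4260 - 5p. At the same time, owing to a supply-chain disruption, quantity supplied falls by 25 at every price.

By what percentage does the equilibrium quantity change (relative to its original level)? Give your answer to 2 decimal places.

+13.92

Original equilibrium: 3573 - 5p = p + 93 gives 3480 = 6p, so p = 580 and q = 673.
After the shift, demand is qd = 4260 - 5p and supply is qs = p + 68.
Setting them equal: 4260 - 5p = p + 68 → 4192 = 6p, so p = 2096/3 ≈ 698.6667 and q = 2300/3 ≈ 766.6667.
%Δq = (766.6667 − 673) / 673 × 100 = +13.92%.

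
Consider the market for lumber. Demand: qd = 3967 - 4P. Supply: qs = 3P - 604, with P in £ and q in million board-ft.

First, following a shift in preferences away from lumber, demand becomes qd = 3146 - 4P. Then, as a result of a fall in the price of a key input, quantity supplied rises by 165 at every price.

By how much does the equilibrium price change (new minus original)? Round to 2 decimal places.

Before the shock: 3967 - 4P = 3P - 604 ⇒ 4571 = 7P ⇒ P = 653, q = 1355.
The shock moves the curves to qd = 3146 - 4P and qs = 3P - 439.
Setting them equal: 3146 - 4P = 3P - 439 → 3585 = 7P, so P = 3585/7 ≈ 512.1429 and q = 7682/7 ≈ 1097.4286.
ΔP = 512.1429 − 653 = -140.86.

-140.86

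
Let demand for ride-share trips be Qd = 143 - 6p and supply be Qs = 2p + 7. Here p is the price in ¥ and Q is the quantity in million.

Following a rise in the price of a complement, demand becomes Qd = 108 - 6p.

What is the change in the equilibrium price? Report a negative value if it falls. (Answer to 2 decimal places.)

-4.38

Original equilibrium: 143 - 6p = 2p + 7 gives 136 = 8p, so p = 17 and Q = 41.
The shock moves the curves to Qd = 108 - 6p and Qs = 2p + 7.
Clearing the new market: 108 - 6p = 2p + 7, so p = 12.625 and Q = 32.25.
Δp = 12.625 − 17 = -4.38.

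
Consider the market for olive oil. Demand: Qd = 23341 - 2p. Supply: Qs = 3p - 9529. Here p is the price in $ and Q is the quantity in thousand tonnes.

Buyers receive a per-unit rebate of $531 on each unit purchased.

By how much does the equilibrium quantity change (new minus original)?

+637.2

Original equilibrium: 23341 - 2p = 3p - 9529 gives 32870 = 5p, so p = 6574 and Q = 10193.
Since buyers' out-of-pocket price is the market price minus the rebate, the effective demand curve becomes Qd = 24403 - 2p.
Clearing the new market: 24403 - 2p = 3p - 9529, so p = 6786.4 and Q = 10830.2.
ΔQ = 10830.2 − 10193 = +637.2.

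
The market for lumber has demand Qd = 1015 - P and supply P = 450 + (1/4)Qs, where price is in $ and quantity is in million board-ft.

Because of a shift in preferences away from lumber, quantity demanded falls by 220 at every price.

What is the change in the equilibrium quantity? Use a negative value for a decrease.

-176

Before the shock: 1015 - P = 4P - 1800 ⇒ 2815 = 5P ⇒ P = 563, Q = 452.
With the change applied: demand Qd = 795 - P, supply Qs = 4P - 1800.
Setting them equal: 795 - P = 4P - 1800 → 2595 = 5P, so P = 519 and Q = 276.
ΔQ = 276 − 452 = -176.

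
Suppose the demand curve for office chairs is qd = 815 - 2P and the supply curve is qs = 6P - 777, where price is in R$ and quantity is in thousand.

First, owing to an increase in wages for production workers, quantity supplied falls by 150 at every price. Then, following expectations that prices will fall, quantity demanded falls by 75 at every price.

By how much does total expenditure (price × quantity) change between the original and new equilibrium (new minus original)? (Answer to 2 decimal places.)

Solve the original market: 815 - 2P = 6P - 777, hence P = 199 and q = 417.
After the shift, demand is qd = 740 - 2P and supply is qs = 6P - 927.
Equate the new curves: 740 - 2P = 6P - 927, giving 1667 = 8P, P = 208.375, q = 323.25.
Expenditure moves from 199×417 = 82983 to 208.375×323.25 = 67357.21875; change = -15625.78.

-15625.78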